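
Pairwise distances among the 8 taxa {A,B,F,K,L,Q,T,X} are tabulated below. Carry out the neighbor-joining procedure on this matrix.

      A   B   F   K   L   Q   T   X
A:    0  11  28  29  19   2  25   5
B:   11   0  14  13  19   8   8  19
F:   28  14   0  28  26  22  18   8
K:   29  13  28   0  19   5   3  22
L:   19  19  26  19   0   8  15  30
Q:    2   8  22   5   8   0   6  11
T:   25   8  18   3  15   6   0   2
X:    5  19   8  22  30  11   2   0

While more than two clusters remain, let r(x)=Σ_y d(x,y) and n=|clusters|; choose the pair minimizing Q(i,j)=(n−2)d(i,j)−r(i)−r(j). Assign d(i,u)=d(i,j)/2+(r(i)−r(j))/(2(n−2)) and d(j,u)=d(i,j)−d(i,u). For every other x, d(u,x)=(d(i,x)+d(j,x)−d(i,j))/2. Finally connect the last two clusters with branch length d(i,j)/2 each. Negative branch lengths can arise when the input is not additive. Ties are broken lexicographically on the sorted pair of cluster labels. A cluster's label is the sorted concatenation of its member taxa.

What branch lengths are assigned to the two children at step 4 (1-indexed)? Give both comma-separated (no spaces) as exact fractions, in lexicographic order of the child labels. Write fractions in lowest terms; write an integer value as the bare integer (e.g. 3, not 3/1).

1. join F+X (d=8, Q=-193) ⇒ FX; edges |F|=95/12, |X|=1/12
  updated: d(A,FX)=25/2, d(B,FX)=25/2, d(FX,K)=21, d(FX,L)=24, d(FX,Q)=25/2, d(FX,T)=6
2. join K+T (d=3, Q=-138) ⇒ KT; edges |K|=21/5, |T|=-6/5
  updated: d(A,KT)=51/2, d(B,KT)=9, d(FX,KT)=12, d(KT,L)=31/2, d(KT,Q)=4
3. join A+Q (d=2, Q=-193/2) ⇒ AQ; edges |A|=87/16, |Q|=-55/16
  updated: d(AQ,B)=17/2, d(AQ,FX)=23/2, d(AQ,KT)=55/4, d(AQ,L)=25/2
4. join AQ+L (d=25/2, Q=-319/4) ⇒ ALQ; edges |AQ|=17/8, |L|=83/8
  updated: d(ALQ,B)=15/2, d(ALQ,FX)=23/2, d(ALQ,KT)=67/8
5. join ALQ+B (d=15/2, Q=-331/8) ⇒ ABLQ; edges |ALQ|=107/32, |B|=133/32
  updated: d(ABLQ,FX)=33/4, d(ABLQ,KT)=79/16
6. join ABLQ+FX (d=33/4, Q=-403/16) ⇒ ABFLQX; edges |ABLQ|=19/32, |FX|=245/32
  updated: d(ABFLQX,KT)=139/32
7. join ABFLQX+KT (d=139/32) ⇒ ABFKLQTX; edges |ABFLQX|=139/64, |KT|=139/64
final tree: (((((A:87/16,Q:-55/16):17/8,L:83/8):107/32,B:133/32):19/32,(F:95/12,X:1/12):245/32):139/64,(K:21/5,T:-6/5):139/64)
total length: 1459/32

17/8,83/8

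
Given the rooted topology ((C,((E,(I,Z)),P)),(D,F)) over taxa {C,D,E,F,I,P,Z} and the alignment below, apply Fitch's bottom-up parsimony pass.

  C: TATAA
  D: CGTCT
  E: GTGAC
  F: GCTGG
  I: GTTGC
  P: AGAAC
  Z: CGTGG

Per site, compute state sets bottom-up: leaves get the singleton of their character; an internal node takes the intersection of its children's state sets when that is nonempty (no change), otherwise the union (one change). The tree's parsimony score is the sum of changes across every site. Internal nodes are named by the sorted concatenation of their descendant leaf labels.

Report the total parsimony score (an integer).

IZ@0: {G} ∪ {C} = {C,G} (union, +1)
EIZ@0: {G} ∩ {C,G} = {G} (intersection, +0)
EIPZ@0: {G} ∪ {A} = {A,G} (union, +1)
CEIPZ@0: {T} ∪ {A,G} = {A,G,T} (union, +1)
DF@0: {C} ∪ {G} = {C,G} (union, +1)
CDEFIPZ@0: {A,G,T} ∩ {C,G} = {G} (intersection, +0)
IZ@1: {T} ∪ {G} = {G,T} (union, +1)
EIZ@1: {T} ∩ {G,T} = {T} (intersection, +0)
EIPZ@1: {T} ∪ {G} = {G,T} (union, +1)
CEIPZ@1: {A} ∪ {G,T} = {A,G,T} (union, +1)
DF@1: {G} ∪ {C} = {C,G} (union, +1)
CDEFIPZ@1: {A,G,T} ∩ {C,G} = {G} (intersection, +0)
IZ@2: {T} ∩ {T} = {T} (intersection, +0)
EIZ@2: {G} ∪ {T} = {G,T} (union, +1)
EIPZ@2: {G,T} ∪ {A} = {A,G,T} (union, +1)
CEIPZ@2: {T} ∩ {A,G,T} = {T} (intersection, +0)
DF@2: {T} ∩ {T} = {T} (intersection, +0)
CDEFIPZ@2: {T} ∩ {T} = {T} (intersection, +0)
IZ@3: {G} ∩ {G} = {G} (intersection, +0)
EIZ@3: {A} ∪ {G} = {A,G} (union, +1)
EIPZ@3: {A,G} ∩ {A} = {A} (intersection, +0)
CEIPZ@3: {A} ∩ {A} = {A} (intersection, +0)
DF@3: {C} ∪ {G} = {C,G} (union, +1)
CDEFIPZ@3: {A} ∪ {C,G} = {A,C,G} (union, +1)
IZ@4: {C} ∪ {G} = {C,G} (union, +1)
EIZ@4: {C} ∩ {C,G} = {C} (intersection, +0)
EIPZ@4: {C} ∩ {C} = {C} (intersection, +0)
CEIPZ@4: {A} ∪ {C} = {A,C} (union, +1)
DF@4: {T} ∪ {G} = {G,T} (union, +1)
CDEFIPZ@4: {A,C} ∪ {G,T} = {A,C,G,T} (union, +1)
per-site changes: [4, 4, 2, 3, 4]; total = 17

17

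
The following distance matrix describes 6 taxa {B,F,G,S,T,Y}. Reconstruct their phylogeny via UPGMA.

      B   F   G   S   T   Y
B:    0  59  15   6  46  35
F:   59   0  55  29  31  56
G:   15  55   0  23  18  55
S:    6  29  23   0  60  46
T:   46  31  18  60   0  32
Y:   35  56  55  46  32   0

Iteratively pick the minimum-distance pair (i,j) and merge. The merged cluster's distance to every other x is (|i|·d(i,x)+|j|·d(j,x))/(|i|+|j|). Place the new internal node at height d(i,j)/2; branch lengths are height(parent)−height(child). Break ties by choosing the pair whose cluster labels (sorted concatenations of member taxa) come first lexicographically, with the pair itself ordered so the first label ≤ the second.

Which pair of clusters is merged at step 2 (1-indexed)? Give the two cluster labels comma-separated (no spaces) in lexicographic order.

step 1: merge (B,S) at d=6; branch lengths B→3, S→3; new cluster BS
  updated: d(BS,F)=44, d(BS,G)=19, d(BS,T)=53, d(BS,Y)=81/2
step 2: merge (G,T) at d=18; branch lengths G→9, T→9; new cluster GT
  updated: d(BS,GT)=36, d(F,GT)=43, d(GT,Y)=87/2
step 3: merge (BS,GT) at d=36; branch lengths BS→15, GT→9; new cluster BGST
  updated: d(BGST,F)=87/2, d(BGST,Y)=42
step 4: merge (BGST,Y) at d=42; branch lengths BGST→3, Y→21; new cluster BGSTY
  updated: d(BGSTY,F)=46
step 5: merge (BGSTY,F) at d=46; branch lengths BGSTY→2, F→23; new cluster BFGSTY
final tree: ((((B:3,S:3):15,(G:9,T:9):9):3,Y:21):2,F:23)
total length: 97

G,T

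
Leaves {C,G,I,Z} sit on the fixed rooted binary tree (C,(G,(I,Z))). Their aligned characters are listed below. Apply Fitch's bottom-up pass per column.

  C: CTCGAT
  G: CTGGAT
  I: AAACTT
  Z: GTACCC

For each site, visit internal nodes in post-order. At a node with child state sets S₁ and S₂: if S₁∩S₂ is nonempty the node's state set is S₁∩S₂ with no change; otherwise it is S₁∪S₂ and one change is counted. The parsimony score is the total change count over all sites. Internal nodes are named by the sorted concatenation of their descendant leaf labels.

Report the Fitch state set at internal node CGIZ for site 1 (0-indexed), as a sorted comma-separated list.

[col 0] IZ: children I:{A}, Z:{G} ∪→ {A,G}; cost 1
[col 0] GIZ: children G:{C}, IZ:{A,G} ∪→ {A,C,G}; cost 1
[col 0] CGIZ: children C:{C}, GIZ:{A,C,G} ∩→ {C}; cost 0
[col 1] IZ: children I:{A}, Z:{T} ∪→ {A,T}; cost 1
[col 1] GIZ: children G:{T}, IZ:{A,T} ∩→ {T}; cost 0
[col 1] CGIZ: children C:{T}, GIZ:{T} ∩→ {T}; cost 0
[col 2] IZ: children I:{A}, Z:{A} ∩→ {A}; cost 0
[col 2] GIZ: children G:{G}, IZ:{A} ∪→ {A,G}; cost 1
[col 2] CGIZ: children C:{C}, GIZ:{A,G} ∪→ {A,C,G}; cost 1
[col 3] IZ: children I:{C}, Z:{C} ∩→ {C}; cost 0
[col 3] GIZ: children G:{G}, IZ:{C} ∪→ {C,G}; cost 1
[col 3] CGIZ: children C:{G}, GIZ:{C,G} ∩→ {G}; cost 0
[col 4] IZ: children I:{T}, Z:{C} ∪→ {C,T}; cost 1
[col 4] GIZ: children G:{A}, IZ:{C,T} ∪→ {A,C,T}; cost 1
[col 4] CGIZ: children C:{A}, GIZ:{A,C,T} ∩→ {A}; cost 0
[col 5] IZ: children I:{T}, Z:{C} ∪→ {C,T}; cost 1
[col 5] GIZ: children G:{T}, IZ:{C,T} ∩→ {T}; cost 0
[col 5] CGIZ: children C:{T}, GIZ:{T} ∩→ {T}; cost 0
per-site changes: [2, 1, 2, 1, 2, 1]; total = 9

T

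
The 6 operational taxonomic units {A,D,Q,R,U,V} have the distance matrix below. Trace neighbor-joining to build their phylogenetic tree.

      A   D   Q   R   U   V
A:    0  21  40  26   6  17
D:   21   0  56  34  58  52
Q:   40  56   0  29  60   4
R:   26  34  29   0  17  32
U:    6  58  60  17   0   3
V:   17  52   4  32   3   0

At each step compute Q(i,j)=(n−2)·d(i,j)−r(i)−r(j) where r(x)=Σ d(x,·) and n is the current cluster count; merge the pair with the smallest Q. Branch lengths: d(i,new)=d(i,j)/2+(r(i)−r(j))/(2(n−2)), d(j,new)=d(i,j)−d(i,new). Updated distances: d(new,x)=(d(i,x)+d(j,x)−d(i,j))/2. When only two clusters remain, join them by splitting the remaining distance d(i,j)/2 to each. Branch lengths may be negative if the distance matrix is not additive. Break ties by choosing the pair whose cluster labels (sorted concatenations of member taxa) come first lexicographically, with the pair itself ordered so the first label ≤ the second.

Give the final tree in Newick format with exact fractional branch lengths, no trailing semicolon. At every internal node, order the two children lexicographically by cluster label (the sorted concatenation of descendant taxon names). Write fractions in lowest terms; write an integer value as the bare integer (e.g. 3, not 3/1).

step 1: merge (Q,V) at d=4, Q=-281; branch lengths Q→97/8, V→-65/8; new cluster QV
  updated: d(A,QV)=53/2, d(D,QV)=52, d(QV,R)=57/2, d(QV,U)=59/2
step 2: merge (A,D) at d=21, Q=-363/2; branch lengths A→-15/4, D→99/4; new cluster AD
  updated: d(AD,QV)=115/4, d(AD,R)=39/2, d(AD,U)=43/2
step 3: merge (AD,QV) at d=115/4, Q=-99; branch lengths AD→81/8, QV→149/8; new cluster ADQV
  updated: d(ADQV,R)=77/8, d(ADQV,U)=89/8
step 4: merge (ADQV,R) at d=77/8, Q=-151/4; branch lengths ADQV→15/8, R→31/4; new cluster ADQRV
  updated: d(ADQRV,U)=37/4
step 5: merge (ADQRV,U) at d=37/4; branch lengths ADQRV→37/8, U→37/8; new cluster ADQRUV
final tree: ((((A:-15/4,D:99/4):81/8,(Q:97/8,V:-65/8):149/8):15/8,R:31/4):37/8,U:37/8)
total length: 581/8

((((A:-15/4,D:99/4):81/8,(Q:97/8,V:-65/8):149/8):15/8,R:31/4):37/8,U:37/8)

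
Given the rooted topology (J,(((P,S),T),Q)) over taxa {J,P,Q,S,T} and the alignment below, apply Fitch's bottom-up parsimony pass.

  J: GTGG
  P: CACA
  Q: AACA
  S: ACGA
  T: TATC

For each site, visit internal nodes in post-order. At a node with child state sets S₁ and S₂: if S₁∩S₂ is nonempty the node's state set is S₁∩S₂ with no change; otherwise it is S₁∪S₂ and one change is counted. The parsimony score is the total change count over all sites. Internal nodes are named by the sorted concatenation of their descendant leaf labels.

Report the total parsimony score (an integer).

PS@0: {C} ∪ {A} = {A,C} (union, +1)
PST@0: {A,C} ∪ {T} = {A,C,T} (union, +1)
PQST@0: {A,C,T} ∩ {A} = {A} (intersection, +0)
JPQST@0: {G} ∪ {A} = {A,G} (union, +1)
PS@1: {A} ∪ {C} = {A,C} (union, +1)
PST@1: {A,C} ∩ {A} = {A} (intersection, +0)
PQST@1: {A} ∩ {A} = {A} (intersection, +0)
JPQST@1: {T} ∪ {A} = {A,T} (union, +1)
PS@2: {C} ∪ {G} = {C,G} (union, +1)
PST@2: {C,G} ∪ {T} = {C,G,T} (union, +1)
PQST@2: {C,G,T} ∩ {C} = {C} (intersection, +0)
JPQST@2: {G} ∪ {C} = {C,G} (union, +1)
PS@3: {A} ∩ {A} = {A} (intersection, +0)
PST@3: {A} ∪ {C} = {A,C} (union, +1)
PQST@3: {A,C} ∩ {A} = {A} (intersection, +0)
JPQST@3: {G} ∪ {A} = {A,G} (union, +1)
per-site changes: [3, 2, 3, 2]; total = 10

10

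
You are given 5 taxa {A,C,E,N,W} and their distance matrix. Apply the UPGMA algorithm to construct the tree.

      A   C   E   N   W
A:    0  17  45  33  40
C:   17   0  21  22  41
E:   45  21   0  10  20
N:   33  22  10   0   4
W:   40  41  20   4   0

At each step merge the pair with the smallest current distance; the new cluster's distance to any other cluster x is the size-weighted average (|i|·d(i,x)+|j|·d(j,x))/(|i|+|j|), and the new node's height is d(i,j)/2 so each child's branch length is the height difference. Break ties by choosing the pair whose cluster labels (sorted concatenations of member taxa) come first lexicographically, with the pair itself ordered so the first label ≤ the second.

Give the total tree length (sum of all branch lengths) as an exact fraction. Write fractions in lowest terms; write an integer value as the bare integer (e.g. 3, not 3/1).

155/3

iteration 1: select N,W (d=4); attach at lengths (2, 2); label the merged cluster NW
  updated: d(A,NW)=73/2, d(C,NW)=63/2, d(E,NW)=15
iteration 2: select E,NW (d=15); attach at lengths (15/2, 11/2); label the merged cluster ENW
  updated: d(A,ENW)=118/3, d(C,ENW)=28
iteration 3: select A,C (d=17); attach at lengths (17/2, 17/2); label the merged cluster AC
  updated: d(AC,ENW)=101/3
iteration 4: select AC,ENW (d=101/3); attach at lengths (25/3, 28/3); label the merged cluster ACENW
final tree: ((A:17/2,C:17/2):25/3,(E:15/2,(N:2,W:2):11/2):28/3)
total length: 155/3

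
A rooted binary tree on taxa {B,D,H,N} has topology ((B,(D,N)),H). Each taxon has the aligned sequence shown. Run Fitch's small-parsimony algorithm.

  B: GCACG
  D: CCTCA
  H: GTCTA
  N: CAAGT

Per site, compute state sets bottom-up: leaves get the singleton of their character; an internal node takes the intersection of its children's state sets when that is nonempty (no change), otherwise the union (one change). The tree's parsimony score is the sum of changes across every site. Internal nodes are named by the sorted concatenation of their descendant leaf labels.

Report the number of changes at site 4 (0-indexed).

[col 0] DN: children D:{C}, N:{C} ∩→ {C}; cost 0
[col 0] BDN: children B:{G}, DN:{C} ∪→ {C,G}; cost 1
[col 0] BDHN: children BDN:{C,G}, H:{G} ∩→ {G}; cost 0
[col 1] DN: children D:{C}, N:{A} ∪→ {A,C}; cost 1
[col 1] BDN: children B:{C}, DN:{A,C} ∩→ {C}; cost 0
[col 1] BDHN: children BDN:{C}, H:{T} ∪→ {C,T}; cost 1
[col 2] DN: children D:{T}, N:{A} ∪→ {A,T}; cost 1
[col 2] BDN: children B:{A}, DN:{A,T} ∩→ {A}; cost 0
[col 2] BDHN: children BDN:{A}, H:{C} ∪→ {A,C}; cost 1
[col 3] DN: children D:{C}, N:{G} ∪→ {C,G}; cost 1
[col 3] BDN: children B:{C}, DN:{C,G} ∩→ {C}; cost 0
[col 3] BDHN: children BDN:{C}, H:{T} ∪→ {C,T}; cost 1
[col 4] DN: children D:{A}, N:{T} ∪→ {A,T}; cost 1
[col 4] BDN: children B:{G}, DN:{A,T} ∪→ {A,G,T}; cost 1
[col 4] BDHN: children BDN:{A,G,T}, H:{A} ∩→ {A}; cost 0
per-site changes: [1, 2, 2, 2, 2]; total = 9

2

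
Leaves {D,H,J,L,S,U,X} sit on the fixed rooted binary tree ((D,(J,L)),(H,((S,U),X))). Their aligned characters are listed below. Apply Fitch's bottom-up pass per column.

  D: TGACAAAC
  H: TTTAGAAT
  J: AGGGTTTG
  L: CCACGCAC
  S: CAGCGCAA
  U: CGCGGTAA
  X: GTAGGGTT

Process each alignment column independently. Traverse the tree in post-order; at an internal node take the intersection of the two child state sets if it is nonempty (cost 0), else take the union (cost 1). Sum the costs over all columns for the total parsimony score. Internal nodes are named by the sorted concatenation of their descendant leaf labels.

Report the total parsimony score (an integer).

JL@0: {A} ∪ {C} = {A,C} (union, +1)
DJL@0: {T} ∪ {A,C} = {A,C,T} (union, +1)
SU@0: {C} ∩ {C} = {C} (intersection, +0)
SUX@0: {C} ∪ {G} = {C,G} (union, +1)
HSUX@0: {T} ∪ {C,G} = {C,G,T} (union, +1)
DHJLSUX@0: {A,C,T} ∩ {C,G,T} = {C,T} (intersection, +0)
JL@1: {G} ∪ {C} = {C,G} (union, +1)
DJL@1: {G} ∩ {C,G} = {G} (intersection, +0)
SU@1: {A} ∪ {G} = {A,G} (union, +1)
SUX@1: {A,G} ∪ {T} = {A,G,T} (union, +1)
HSUX@1: {T} ∩ {A,G,T} = {T} (intersection, +0)
DHJLSUX@1: {G} ∪ {T} = {G,T} (union, +1)
JL@2: {G} ∪ {A} = {A,G} (union, +1)
DJL@2: {A} ∩ {A,G} = {A} (intersection, +0)
SU@2: {G} ∪ {C} = {C,G} (union, +1)
SUX@2: {C,G} ∪ {A} = {A,C,G} (union, +1)
HSUX@2: {T} ∪ {A,C,G} = {A,C,G,T} (union, +1)
DHJLSUX@2: {A} ∩ {A,C,G,T} = {A} (intersection, +0)
JL@3: {G} ∪ {C} = {C,G} (union, +1)
DJL@3: {C} ∩ {C,G} = {C} (intersection, +0)
SU@3: {C} ∪ {G} = {C,G} (union, +1)
SUX@3: {C,G} ∩ {G} = {G} (intersection, +0)
HSUX@3: {A} ∪ {G} = {A,G} (union, +1)
DHJLSUX@3: {C} ∪ {A,G} = {A,C,G} (union, +1)
JL@4: {T} ∪ {G} = {G,T} (union, +1)
DJL@4: {A} ∪ {G,T} = {A,G,T} (union, +1)
SU@4: {G} ∩ {G} = {G} (intersection, +0)
SUX@4: {G} ∩ {G} = {G} (intersection, +0)
HSUX@4: {G} ∩ {G} = {G} (intersection, +0)
DHJLSUX@4: {A,G,T} ∩ {G} = {G} (intersection, +0)
JL@5: {T} ∪ {C} = {C,T} (union, +1)
DJL@5: {A} ∪ {C,T} = {A,C,T} (union, +1)
SU@5: {C} ∪ {T} = {C,T} (union, +1)
SUX@5: {C,T} ∪ {G} = {C,G,T} (union, +1)
HSUX@5: {A} ∪ {C,G,T} = {A,C,G,T} (union, +1)
DHJLSUX@5: {A,C,T} ∩ {A,C,G,T} = {A,C,T} (intersection, +0)
JL@6: {T} ∪ {A} = {A,T} (union, +1)
DJL@6: {A} ∩ {A,T} = {A} (intersection, +0)
SU@6: {A} ∩ {A} = {A} (intersection, +0)
SUX@6: {A} ∪ {T} = {A,T} (union, +1)
HSUX@6: {A} ∩ {A,T} = {A} (intersection, +0)
DHJLSUX@6: {A} ∩ {A} = {A} (intersection, +0)
JL@7: {G} ∪ {C} = {C,G} (union, +1)
DJL@7: {C} ∩ {C,G} = {C} (intersection, +0)
SU@7: {A} ∩ {A} = {A} (intersection, +0)
SUX@7: {A} ∪ {T} = {A,T} (union, +1)
HSUX@7: {T} ∩ {A,T} = {T} (intersection, +0)
DHJLSUX@7: {C} ∪ {T} = {C,T} (union, +1)
per-site changes: [4, 4, 4, 4, 2, 5, 2, 3]; total = 28

28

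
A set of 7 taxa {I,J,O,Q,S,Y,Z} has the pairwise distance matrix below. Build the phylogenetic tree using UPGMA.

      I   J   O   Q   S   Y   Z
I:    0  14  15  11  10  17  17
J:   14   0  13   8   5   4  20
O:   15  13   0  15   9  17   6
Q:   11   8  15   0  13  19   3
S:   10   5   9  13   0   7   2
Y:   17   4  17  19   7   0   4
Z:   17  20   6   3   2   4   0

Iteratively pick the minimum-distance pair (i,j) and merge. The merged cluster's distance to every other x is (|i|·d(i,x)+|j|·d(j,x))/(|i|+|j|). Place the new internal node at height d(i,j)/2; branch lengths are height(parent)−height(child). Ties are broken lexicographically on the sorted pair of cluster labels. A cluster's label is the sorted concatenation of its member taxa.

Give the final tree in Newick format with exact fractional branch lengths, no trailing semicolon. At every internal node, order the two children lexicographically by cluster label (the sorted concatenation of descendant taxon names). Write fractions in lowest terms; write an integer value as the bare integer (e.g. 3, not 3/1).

(I:7,((J:2,Y:2):61/16,((O:15/4,(S:1,Z:1):11/4):17/12,Q:31/6):31/48):19/16)

iteration 1: select S,Z (d=2); attach at lengths (1, 1); label the merged cluster SZ
  updated: d(I,SZ)=27/2, d(J,SZ)=25/2, d(O,SZ)=15/2, d(Q,SZ)=8, d(SZ,Y)=11/2
iteration 2: select J,Y (d=4); attach at lengths (2, 2); label the merged cluster JY
  updated: d(I,JY)=31/2, d(JY,O)=15, d(JY,Q)=27/2, d(JY,SZ)=9
iteration 3: select O,SZ (d=15/2); attach at lengths (15/4, 11/4); label the merged cluster OSZ
  updated: d(I,OSZ)=14, d(JY,OSZ)=11, d(OSZ,Q)=31/3
iteration 4: select OSZ,Q (d=31/3); attach at lengths (17/12, 31/6); label the merged cluster OQSZ
  updated: d(I,OQSZ)=53/4, d(JY,OQSZ)=93/8
iteration 5: select JY,OQSZ (d=93/8); attach at lengths (61/16, 31/48); label the merged cluster JOQSYZ
  updated: d(I,JOQSYZ)=14
iteration 6: select I,JOQSYZ (d=14); attach at lengths (7, 19/16); label the merged cluster IJOQSYZ
final tree: (I:7,((J:2,Y:2):61/16,((O:15/4,(S:1,Z:1):11/4):17/12,Q:31/6):31/48):19/16)
total length: 1523/48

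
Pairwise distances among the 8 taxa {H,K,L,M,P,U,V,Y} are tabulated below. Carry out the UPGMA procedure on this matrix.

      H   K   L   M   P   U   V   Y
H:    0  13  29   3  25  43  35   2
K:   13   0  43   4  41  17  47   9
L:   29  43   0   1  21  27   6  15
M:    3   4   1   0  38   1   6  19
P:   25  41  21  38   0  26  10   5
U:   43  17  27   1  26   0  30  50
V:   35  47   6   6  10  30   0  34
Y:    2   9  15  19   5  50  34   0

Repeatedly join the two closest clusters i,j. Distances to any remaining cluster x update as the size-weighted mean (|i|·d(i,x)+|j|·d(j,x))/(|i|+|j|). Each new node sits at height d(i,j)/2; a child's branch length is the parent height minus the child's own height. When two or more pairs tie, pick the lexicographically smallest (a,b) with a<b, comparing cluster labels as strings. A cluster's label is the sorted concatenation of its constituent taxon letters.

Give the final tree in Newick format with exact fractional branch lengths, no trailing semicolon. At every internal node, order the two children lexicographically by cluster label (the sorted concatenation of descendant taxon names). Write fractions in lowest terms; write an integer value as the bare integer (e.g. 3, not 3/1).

((((H:1,Y:1):9/2,K:11/2):19/3,P:71/6):83/48,(((L:1/2,M:1/2):5/2,V:3):20/3,U:29/3):187/48)

1. join L+M (d=1) ⇒ LM; edges |L|=1/2, |M|=1/2
  updated: d(H,LM)=16, d(K,LM)=47/2, d(LM,P)=59/2, d(LM,U)=14, d(LM,V)=6, d(LM,Y)=17
2. join H+Y (d=2) ⇒ HY; edges |H|=1, |Y|=1
  updated: d(HY,K)=11, d(HY,LM)=33/2, d(HY,P)=15, d(HY,U)=93/2, d(HY,V)=69/2
3. join LM+V (d=6) ⇒ LMV; edges |LM|=5/2, |V|=3
  updated: d(HY,LMV)=45/2, d(K,LMV)=94/3, d(LMV,P)=23, d(LMV,U)=58/3
4. join HY+K (d=11) ⇒ HKY; edges |HY|=9/2, |K|=11/2
  updated: d(HKY,LMV)=229/9, d(HKY,P)=71/3, d(HKY,U)=110/3
5. join LMV+U (d=58/3) ⇒ LMUV; edges |LMV|=20/3, |U|=29/3
  updated: d(HKY,LMUV)=113/4, d(LMUV,P)=95/4
6. join HKY+P (d=71/3) ⇒ HKPY; edges |HKY|=19/3, |P|=71/6
  updated: d(HKPY,LMUV)=217/8
7. join HKPY+LMUV (d=217/8) ⇒ HKLMPUVY; edges |HKPY|=83/48, |LMUV|=187/48
final tree: ((((H:1,Y:1):9/2,K:11/2):19/3,P:71/6):83/48,(((L:1/2,M:1/2):5/2,V:3):20/3,U:29/3):187/48)
total length: 469/8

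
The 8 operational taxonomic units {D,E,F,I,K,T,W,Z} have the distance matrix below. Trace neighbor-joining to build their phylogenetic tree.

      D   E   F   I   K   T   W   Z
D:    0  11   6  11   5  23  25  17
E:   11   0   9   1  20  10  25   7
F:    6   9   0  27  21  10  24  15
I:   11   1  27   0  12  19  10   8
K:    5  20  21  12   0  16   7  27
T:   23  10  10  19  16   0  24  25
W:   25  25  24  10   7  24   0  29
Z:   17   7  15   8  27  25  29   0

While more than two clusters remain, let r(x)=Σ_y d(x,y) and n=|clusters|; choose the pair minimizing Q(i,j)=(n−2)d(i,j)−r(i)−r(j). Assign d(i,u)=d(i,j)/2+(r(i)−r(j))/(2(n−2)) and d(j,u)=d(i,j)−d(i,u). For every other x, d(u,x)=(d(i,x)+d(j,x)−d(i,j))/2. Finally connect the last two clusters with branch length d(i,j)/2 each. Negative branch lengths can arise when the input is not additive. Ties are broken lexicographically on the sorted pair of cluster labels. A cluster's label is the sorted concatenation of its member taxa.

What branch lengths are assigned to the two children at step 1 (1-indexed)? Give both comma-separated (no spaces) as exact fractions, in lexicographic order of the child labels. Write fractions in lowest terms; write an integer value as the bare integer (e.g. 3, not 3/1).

1/2,13/2

1. join K+W (d=7, Q=-210) ⇒ KW; edges |K|=1/2, |W|=13/2
  updated: d(D,KW)=23/2, d(E,KW)=19, d(F,KW)=19, d(I,KW)=15/2, d(KW,T)=33/2, d(KW,Z)=49/2
2. join F+T (d=10, Q=-279/2) ⇒ FT; edges |F|=13/4, |T|=27/4
  updated: d(D,FT)=19/2, d(E,FT)=9/2, d(FT,I)=18, d(FT,KW)=51/4, d(FT,Z)=15
3. join I+KW (d=15/2, Q=-363/4) ⇒ IKW; edges |I|=1/32, |KW|=239/32
  updated: d(D,IKW)=15/2, d(E,IKW)=25/4, d(FT,IKW)=93/8, d(IKW,Z)=25/2
4. join D+IKW (d=15/2, Q=-483/8) ⇒ DIKW; edges |D|=79/16, |IKW|=41/16
  updated: d(DIKW,E)=39/8, d(DIKW,FT)=109/16, d(DIKW,Z)=11
5. join DIKW+FT (d=109/16, Q=-283/8) ⇒ DFIKTW; edges |DIKW|=5/2, |FT|=69/16
  updated: d(DFIKTW,E)=41/32, d(DFIKTW,Z)=307/32
6. join DFIKTW+E (d=41/32, Q=-143/8) ⇒ DEFIKTW; edges |DFIKTW|=31/16, |E|=-21/32
  updated: d(DEFIKTW,Z)=245/32
7. join DEFIKTW+Z (d=245/32) ⇒ DEFIKTWZ; edges |DEFIKTW|=245/64, |Z|=245/64
final tree: ((((D:79/16,(I:1/32,(K:1/2,W:13/2):239/32):41/16):5/2,(F:13/4,T:27/4):69/16):31/16,E:-21/32):245/64,Z:245/64)
total length: 191/4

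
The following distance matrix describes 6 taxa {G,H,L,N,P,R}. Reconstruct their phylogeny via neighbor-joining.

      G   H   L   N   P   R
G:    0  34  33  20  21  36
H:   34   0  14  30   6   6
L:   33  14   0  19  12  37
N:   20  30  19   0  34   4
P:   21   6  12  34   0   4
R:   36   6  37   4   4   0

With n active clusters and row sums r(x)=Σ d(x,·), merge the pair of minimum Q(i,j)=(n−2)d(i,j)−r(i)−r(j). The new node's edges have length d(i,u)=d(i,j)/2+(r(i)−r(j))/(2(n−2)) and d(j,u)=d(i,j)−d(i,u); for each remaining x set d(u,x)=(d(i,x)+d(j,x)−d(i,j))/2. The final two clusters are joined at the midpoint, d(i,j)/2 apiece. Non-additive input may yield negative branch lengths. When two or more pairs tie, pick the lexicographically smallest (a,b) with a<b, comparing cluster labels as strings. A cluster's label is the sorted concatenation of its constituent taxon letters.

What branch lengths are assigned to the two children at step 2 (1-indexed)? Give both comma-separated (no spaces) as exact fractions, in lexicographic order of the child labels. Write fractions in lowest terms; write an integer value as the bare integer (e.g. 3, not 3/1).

107/6,49/6

iteration 1: select N,R (d=4, Q=-178); attach at lengths (9/2, -1/2); label the merged cluster NR
  updated: d(G,NR)=26, d(H,NR)=16, d(L,NR)=26, d(NR,P)=17
iteration 2: select G,NR (d=26, Q=-121); attach at lengths (107/6, 49/6); label the merged cluster GNR
  updated: d(GNR,H)=12, d(GNR,L)=33/2, d(GNR,P)=6
iteration 3: select GNR,P (d=6, Q=-93/2); attach at lengths (45/8, 3/8); label the merged cluster GNPR
  updated: d(GNPR,H)=6, d(GNPR,L)=45/4
iteration 4: select GNPR,H (d=6, Q=-125/4); attach at lengths (13/8, 35/8); label the merged cluster GHNPR
  updated: d(GHNPR,L)=77/8
iteration 5: select GHNPR,L (d=77/8); attach at lengths (77/16, 77/16); label the merged cluster GHLNPR
final tree: ((((G:107/6,(N:9/2,R:-1/2):49/6):45/8,P:3/8):13/8,H:35/8):77/16,L:77/16)
total length: 413/8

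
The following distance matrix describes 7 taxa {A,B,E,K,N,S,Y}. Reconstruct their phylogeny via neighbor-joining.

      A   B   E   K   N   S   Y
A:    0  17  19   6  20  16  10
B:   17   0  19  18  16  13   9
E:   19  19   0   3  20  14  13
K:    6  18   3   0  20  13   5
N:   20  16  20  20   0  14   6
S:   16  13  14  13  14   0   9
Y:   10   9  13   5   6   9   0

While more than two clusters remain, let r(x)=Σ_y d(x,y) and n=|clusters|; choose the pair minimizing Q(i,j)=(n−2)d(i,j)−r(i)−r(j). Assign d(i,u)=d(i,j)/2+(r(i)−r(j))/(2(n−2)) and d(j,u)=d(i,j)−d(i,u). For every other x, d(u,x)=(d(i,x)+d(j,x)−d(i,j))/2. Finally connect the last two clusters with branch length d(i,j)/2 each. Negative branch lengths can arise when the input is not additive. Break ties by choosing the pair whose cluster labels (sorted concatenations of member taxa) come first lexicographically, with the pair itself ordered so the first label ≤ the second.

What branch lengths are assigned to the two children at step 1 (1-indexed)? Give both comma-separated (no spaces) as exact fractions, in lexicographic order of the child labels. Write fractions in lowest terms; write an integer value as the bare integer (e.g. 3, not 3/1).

19/5,-4/5

1. join E+K (d=3, Q=-138) ⇒ EK; edges |E|=19/5, |K|=-4/5
  updated: d(A,EK)=11, d(B,EK)=17, d(EK,N)=37/2, d(EK,S)=12, d(EK,Y)=15/2
2. join A+EK (d=11, Q=-96) ⇒ AEK; edges |A|=13/2, |EK|=9/2
  updated: d(AEK,B)=23/2, d(AEK,N)=55/4, d(AEK,S)=17/2, d(AEK,Y)=13/4
3. join N+Y (d=6, Q=-59) ⇒ NY; edges |N|=27/4, |Y|=-3/4
  updated: d(AEK,NY)=11/2, d(B,NY)=19/2, d(NY,S)=17/2
4. join AEK+S (d=17/2, Q=-77/2) ⇒ AEKS; edges |AEK|=25/8, |S|=43/8
  updated: d(AEKS,B)=8, d(AEKS,NY)=11/4
5. join AEKS+B (d=8, Q=-81/4) ⇒ ABEKS; edges |AEKS|=5/8, |B|=59/8
  updated: d(ABEKS,NY)=17/8
6. join ABEKS+NY (d=17/8) ⇒ ABEKNSY; edges |ABEKS|=17/16, |NY|=17/16
final tree: ((((A:13/2,(E:19/5,K:-4/5):9/2):25/8,S:43/8):5/8,B:59/8):17/16,(N:27/4,Y:-3/4):17/16)
total length: 309/8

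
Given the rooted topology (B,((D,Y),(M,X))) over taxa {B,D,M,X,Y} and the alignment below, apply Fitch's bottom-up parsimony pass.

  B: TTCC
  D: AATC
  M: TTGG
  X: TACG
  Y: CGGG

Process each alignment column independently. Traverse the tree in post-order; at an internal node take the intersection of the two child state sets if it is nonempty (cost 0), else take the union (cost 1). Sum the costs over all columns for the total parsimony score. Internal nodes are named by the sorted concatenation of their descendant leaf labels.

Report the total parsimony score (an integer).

10

DY@0: {A} ∪ {C} = {A,C} (union, +1)
MX@0: {T} ∩ {T} = {T} (intersection, +0)
DMXY@0: {A,C} ∪ {T} = {A,C,T} (union, +1)
BDMXY@0: {T} ∩ {A,C,T} = {T} (intersection, +0)
DY@1: {A} ∪ {G} = {A,G} (union, +1)
MX@1: {T} ∪ {A} = {A,T} (union, +1)
DMXY@1: {A,G} ∩ {A,T} = {A} (intersection, +0)
BDMXY@1: {T} ∪ {A} = {A,T} (union, +1)
DY@2: {T} ∪ {G} = {G,T} (union, +1)
MX@2: {G} ∪ {C} = {C,G} (union, +1)
DMXY@2: {G,T} ∩ {C,G} = {G} (intersection, +0)
BDMXY@2: {C} ∪ {G} = {C,G} (union, +1)
DY@3: {C} ∪ {G} = {C,G} (union, +1)
MX@3: {G} ∩ {G} = {G} (intersection, +0)
DMXY@3: {C,G} ∩ {G} = {G} (intersection, +0)
BDMXY@3: {C} ∪ {G} = {C,G} (union, +1)
per-site changes: [2, 3, 3, 2]; total = 10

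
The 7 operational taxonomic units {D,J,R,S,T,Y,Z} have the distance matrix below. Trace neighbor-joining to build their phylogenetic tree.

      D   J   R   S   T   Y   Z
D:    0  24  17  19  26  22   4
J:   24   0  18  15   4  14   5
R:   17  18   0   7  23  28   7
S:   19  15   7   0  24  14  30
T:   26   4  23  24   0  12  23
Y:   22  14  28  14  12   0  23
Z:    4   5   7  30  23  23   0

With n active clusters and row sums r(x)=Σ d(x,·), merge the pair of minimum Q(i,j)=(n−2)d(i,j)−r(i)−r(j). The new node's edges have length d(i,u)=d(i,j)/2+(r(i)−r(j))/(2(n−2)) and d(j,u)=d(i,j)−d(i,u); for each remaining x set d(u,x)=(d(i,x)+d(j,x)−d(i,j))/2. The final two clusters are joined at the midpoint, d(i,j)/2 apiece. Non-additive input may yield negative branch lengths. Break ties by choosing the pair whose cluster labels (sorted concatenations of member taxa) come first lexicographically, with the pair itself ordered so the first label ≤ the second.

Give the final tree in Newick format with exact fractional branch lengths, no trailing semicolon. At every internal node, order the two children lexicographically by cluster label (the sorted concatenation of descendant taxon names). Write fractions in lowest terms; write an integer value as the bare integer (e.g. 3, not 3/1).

(((((D:4,Z:0):173/24,(R:63/16,S:49/16):133/24):41/8,Y:15/2):7/2,J:3/8):29/16,T:29/16)

step 1: merge (D,Z) at d=4, Q=-184; branch lengths D→4, Z→0; new cluster DZ
  updated: d(DZ,J)=25/2, d(DZ,R)=10, d(DZ,S)=45/2, d(DZ,T)=45/2, d(DZ,Y)=41/2
step 2: merge (R,S) at d=7, Q=-281/2; branch lengths R→63/16, S→49/16; new cluster RS
  updated: d(DZ,RS)=51/4, d(J,RS)=13, d(RS,T)=20, d(RS,Y)=35/2
step 3: merge (DZ,RS) at d=51/4, Q=-373/4; branch lengths DZ→173/24, RS→133/24; new cluster DRSZ
  updated: d(DRSZ,J)=51/8, d(DRSZ,T)=119/8, d(DRSZ,Y)=101/8
step 4: merge (DRSZ,Y) at d=101/8, Q=-189/4; branch lengths DRSZ→41/8, Y→15/2; new cluster DRSYZ
  updated: d(DRSYZ,J)=31/8, d(DRSYZ,T)=57/8
step 5: merge (DRSYZ,J) at d=31/8, Q=-15; branch lengths DRSYZ→7/2, J→3/8; new cluster DJRSYZ
  updated: d(DJRSYZ,T)=29/8
step 6: merge (DJRSYZ,T) at d=29/8; branch lengths DJRSYZ→29/16, T→29/16; new cluster DJRSTYZ
final tree: (((((D:4,Z:0):173/24,(R:63/16,S:49/16):133/24):41/8,Y:15/2):7/2,J:3/8):29/16,T:29/16)
total length: 351/8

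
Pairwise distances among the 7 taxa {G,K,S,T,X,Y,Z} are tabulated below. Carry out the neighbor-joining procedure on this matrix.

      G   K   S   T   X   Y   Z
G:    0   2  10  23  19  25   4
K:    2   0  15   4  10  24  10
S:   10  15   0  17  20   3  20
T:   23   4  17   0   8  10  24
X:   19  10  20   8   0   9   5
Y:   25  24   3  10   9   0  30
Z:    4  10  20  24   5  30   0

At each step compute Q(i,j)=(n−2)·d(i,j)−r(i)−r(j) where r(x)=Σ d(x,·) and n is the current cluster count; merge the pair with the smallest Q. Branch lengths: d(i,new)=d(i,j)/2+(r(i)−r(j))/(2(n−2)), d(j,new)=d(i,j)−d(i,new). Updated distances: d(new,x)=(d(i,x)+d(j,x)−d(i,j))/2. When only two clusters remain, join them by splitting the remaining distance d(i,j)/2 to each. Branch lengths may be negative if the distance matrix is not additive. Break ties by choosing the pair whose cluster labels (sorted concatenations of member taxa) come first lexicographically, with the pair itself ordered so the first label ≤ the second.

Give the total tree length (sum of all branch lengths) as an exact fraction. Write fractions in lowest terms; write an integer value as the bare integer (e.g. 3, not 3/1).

1053/32

step 1: merge (S,Y) at d=3, Q=-171; branch lengths S→-1/10, Y→31/10; new cluster SY
  updated: d(G,SY)=16, d(K,SY)=18, d(SY,T)=12, d(SY,X)=13, d(SY,Z)=47/2
step 2: merge (G,Z) at d=4, Q=-229/2; branch lengths G→27/16, Z→37/16; new cluster GZ
  updated: d(GZ,K)=4, d(GZ,SY)=71/4, d(GZ,T)=43/2, d(GZ,X)=10
step 3: merge (GZ,K) at d=4, Q=-309/4; branch lengths GZ→39/8, K→-7/8; new cluster GKZ
  updated: d(GKZ,SY)=127/8, d(GKZ,T)=43/4, d(GKZ,X)=8
step 4: merge (GKZ,X) at d=8, Q=-381/8; branch lengths GKZ→173/32, X→83/32; new cluster GKXZ
  updated: d(GKXZ,SY)=167/16, d(GKXZ,T)=43/8
step 5: merge (GKXZ,SY) at d=167/16, Q=-445/16; branch lengths GKXZ→61/32, SY→273/32; new cluster GKSXYZ
  updated: d(GKSXYZ,T)=111/32
step 6: merge (GKSXYZ,T) at d=111/32; branch lengths GKSXYZ→111/64, T→111/64; new cluster GKSTXYZ
final tree: (((((G:27/16,Z:37/16):39/8,K:-7/8):173/32,X:83/32):61/32,(S:-1/10,Y:31/10):273/32):111/64,T:111/64)
total length: 1053/32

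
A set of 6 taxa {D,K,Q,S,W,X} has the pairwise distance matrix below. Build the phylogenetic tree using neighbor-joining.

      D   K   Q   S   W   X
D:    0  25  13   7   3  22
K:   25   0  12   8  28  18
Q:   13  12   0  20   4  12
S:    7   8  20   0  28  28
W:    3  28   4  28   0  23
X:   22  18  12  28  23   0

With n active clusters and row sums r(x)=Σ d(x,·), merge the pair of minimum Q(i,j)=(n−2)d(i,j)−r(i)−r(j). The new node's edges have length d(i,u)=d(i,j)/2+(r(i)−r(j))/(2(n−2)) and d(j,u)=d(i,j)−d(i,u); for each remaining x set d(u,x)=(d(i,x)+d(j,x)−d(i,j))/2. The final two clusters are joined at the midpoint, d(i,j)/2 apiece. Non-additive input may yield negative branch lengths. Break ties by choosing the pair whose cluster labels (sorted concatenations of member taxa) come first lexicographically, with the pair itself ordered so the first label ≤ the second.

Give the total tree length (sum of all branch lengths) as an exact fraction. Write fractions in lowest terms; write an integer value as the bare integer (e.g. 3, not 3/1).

iteration 1: select K,S (d=8, Q=-150); attach at lengths (4, 4); label the merged cluster KS
  updated: d(D,KS)=12, d(KS,Q)=12, d(KS,W)=24, d(KS,X)=19
iteration 2: select D,W (d=3, Q=-95); attach at lengths (5/6, 13/6); label the merged cluster DW
  updated: d(DW,KS)=33/2, d(DW,Q)=7, d(DW,X)=21
iteration 3: select DW,Q (d=7, Q=-123/2); attach at lengths (55/8, 1/8); label the merged cluster DQW
  updated: d(DQW,KS)=43/4, d(DQW,X)=13
iteration 4: select DQW,KS (d=43/4, Q=-171/4); attach at lengths (19/8, 67/8); label the merged cluster DKQSW
  updated: d(DKQSW,X)=85/8
iteration 5: select DKQSW,X (d=85/8); attach at lengths (85/16, 85/16); label the merged cluster DKQSWX
final tree: ((((D:5/6,W:13/6):55/8,Q:1/8):19/8,(K:4,S:4):67/8):85/16,X:85/16)
total length: 315/8

315/8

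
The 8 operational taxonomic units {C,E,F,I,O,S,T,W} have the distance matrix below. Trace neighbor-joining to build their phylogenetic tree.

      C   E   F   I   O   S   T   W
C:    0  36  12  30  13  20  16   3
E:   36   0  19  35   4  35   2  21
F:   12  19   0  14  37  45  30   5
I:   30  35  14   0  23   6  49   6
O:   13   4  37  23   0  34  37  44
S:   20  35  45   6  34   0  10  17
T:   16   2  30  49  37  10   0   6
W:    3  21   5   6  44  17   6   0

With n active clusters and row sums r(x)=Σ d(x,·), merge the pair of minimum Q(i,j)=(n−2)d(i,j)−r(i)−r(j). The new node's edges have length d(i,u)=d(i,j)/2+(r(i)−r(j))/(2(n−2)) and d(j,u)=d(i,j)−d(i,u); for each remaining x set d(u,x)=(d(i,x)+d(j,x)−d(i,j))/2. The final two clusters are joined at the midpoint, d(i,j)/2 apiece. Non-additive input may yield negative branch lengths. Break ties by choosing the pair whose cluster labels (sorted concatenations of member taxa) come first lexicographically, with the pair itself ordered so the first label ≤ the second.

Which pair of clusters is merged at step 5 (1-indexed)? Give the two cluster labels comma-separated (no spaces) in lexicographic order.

1. join E+O (d=4, Q=-320) ⇒ EO; edges |E|=-4/3, |O|=16/3
  updated: d(C,EO)=45/2, d(EO,F)=26, d(EO,I)=27, d(EO,S)=65/2, d(EO,T)=35/2, d(EO,W)=61/2
2. join I+S (d=6, Q=-465/2) ⇒ IS; edges |I|=63/20, |S|=57/20
  updated: d(C,IS)=22, d(EO,IS)=107/4, d(F,IS)=53/2, d(IS,T)=53/2, d(IS,W)=17/2
3. join EO+T (d=35/2, Q=-597/4) ⇒ EOT; edges |EO|=389/32, |T|=171/32
  updated: d(C,EOT)=21/2, d(EOT,F)=77/4, d(EOT,IS)=143/8, d(EOT,W)=19/2
4. join EOT+IS (d=143/8, Q=-627/8) ⇒ EIOST; edges |EOT|=287/48, |IS|=571/48
  updated: d(C,EIOST)=117/16, d(EIOST,F)=223/16, d(EIOST,W)=1/16
5. join C+F (d=12, Q=-117/4) ⇒ CF; edges |C|=123/32, |F|=261/32
  updated: d(CF,EIOST)=37/8, d(CF,W)=-2
6. join CF+EIOST (d=37/8, Q=-43/16) ⇒ CEFIOST; edges |CF|=41/32, |EIOST|=107/32
  updated: d(CEFIOST,W)=-105/32
7. join CEFIOST+W (d=-105/32) ⇒ CEFIOSTW; edges |CEFIOST|=-105/64, |W|=-105/64
final tree: (((C:123/32,F:261/32):41/32,(((E:-4/3,O:16/3):389/32,T:171/32):287/48,(I:63/20,S:57/20):571/48):107/32):-105/64,W:-105/64)
total length: 1879/32

C,F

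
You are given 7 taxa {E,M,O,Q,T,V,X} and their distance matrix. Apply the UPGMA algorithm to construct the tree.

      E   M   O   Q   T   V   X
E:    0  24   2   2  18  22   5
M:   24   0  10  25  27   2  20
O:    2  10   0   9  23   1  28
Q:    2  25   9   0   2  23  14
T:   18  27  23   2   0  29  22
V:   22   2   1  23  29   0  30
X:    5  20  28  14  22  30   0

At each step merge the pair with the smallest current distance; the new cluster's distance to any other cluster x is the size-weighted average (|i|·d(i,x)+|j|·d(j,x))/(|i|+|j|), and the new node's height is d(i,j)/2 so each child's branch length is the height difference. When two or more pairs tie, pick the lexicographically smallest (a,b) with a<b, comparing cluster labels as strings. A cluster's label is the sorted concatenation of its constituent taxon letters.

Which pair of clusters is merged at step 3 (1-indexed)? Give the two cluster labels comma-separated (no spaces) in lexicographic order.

M,OV

1. join O+V (d=1) ⇒ OV; edges |O|=1/2, |V|=1/2
  updated: d(E,OV)=12, d(M,OV)=6, d(OV,Q)=16, d(OV,T)=26, d(OV,X)=29
2. join E+Q (d=2) ⇒ EQ; edges |E|=1, |Q|=1
  updated: d(EQ,M)=49/2, d(EQ,OV)=14, d(EQ,T)=10, d(EQ,X)=19/2
3. join M+OV (d=6) ⇒ MOV; edges |M|=3, |OV|=5/2
  updated: d(EQ,MOV)=35/2, d(MOV,T)=79/3, d(MOV,X)=26
4. join EQ+X (d=19/2) ⇒ EQX; edges |EQ|=15/4, |X|=19/4
  updated: d(EQX,MOV)=61/3, d(EQX,T)=14
5. join EQX+T (d=14) ⇒ EQTX; edges |EQX|=9/4, |T|=7
  updated: d(EQTX,MOV)=131/6
6. join EQTX+MOV (d=131/6) ⇒ EMOQTVX; edges |EQTX|=47/12, |MOV|=95/12
final tree: ((((E:1,Q:1):15/4,X:19/4):9/4,T:7):47/12,(M:3,(O:1/2,V:1/2):5/2):95/12)
total length: 457/12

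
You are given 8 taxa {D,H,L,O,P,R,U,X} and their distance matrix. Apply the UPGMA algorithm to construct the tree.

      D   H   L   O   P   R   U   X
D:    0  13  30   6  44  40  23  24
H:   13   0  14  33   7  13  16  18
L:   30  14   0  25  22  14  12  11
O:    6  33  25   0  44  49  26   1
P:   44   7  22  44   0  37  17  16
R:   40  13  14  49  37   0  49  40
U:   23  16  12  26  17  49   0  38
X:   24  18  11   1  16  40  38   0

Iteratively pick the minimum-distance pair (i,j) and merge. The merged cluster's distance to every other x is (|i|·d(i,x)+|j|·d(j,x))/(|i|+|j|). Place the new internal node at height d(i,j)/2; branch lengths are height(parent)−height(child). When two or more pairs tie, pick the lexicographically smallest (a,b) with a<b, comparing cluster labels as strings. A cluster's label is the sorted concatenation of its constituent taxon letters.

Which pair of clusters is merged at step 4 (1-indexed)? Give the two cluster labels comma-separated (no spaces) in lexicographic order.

D,OX

1. join O+X (d=1) ⇒ OX; edges |O|=1/2, |X|=1/2
  updated: d(D,OX)=15, d(H,OX)=51/2, d(L,OX)=18, d(OX,P)=30, d(OX,R)=89/2, d(OX,U)=32
2. join H+P (d=7) ⇒ HP; edges |H|=7/2, |P|=7/2
  updated: d(D,HP)=57/2, d(HP,L)=18, d(HP,OX)=111/4, d(HP,R)=25, d(HP,U)=33/2
3. join L+U (d=12) ⇒ LU; edges |L|=6, |U|=6
  updated: d(D,LU)=53/2, d(HP,LU)=69/4, d(LU,OX)=25, d(LU,R)=63/2
4. join D+OX (d=15) ⇒ DOX; edges |D|=15/2, |OX|=7
  updated: d(DOX,HP)=28, d(DOX,LU)=51/2, d(DOX,R)=43
5. join HP+LU (d=69/4) ⇒ HLPU; edges |HP|=41/8, |LU|=21/8
  updated: d(DOX,HLPU)=107/4, d(HLPU,R)=113/4
6. join DOX+HLPU (d=107/4) ⇒ DHLOPUX; edges |DOX|=47/8, |HLPU|=19/4
  updated: d(DHLOPUX,R)=242/7
7. join DHLOPUX+R (d=242/7) ⇒ DHLOPRUX; edges |DHLOPUX|=219/56, |R|=121/7
final tree: (((D:15/2,(O:1/2,X:1/2):7):47/8,((H:7/2,P:7/2):41/8,(L:6,U:6):21/8):19/4):219/56,R:121/7)
total length: 1037/14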